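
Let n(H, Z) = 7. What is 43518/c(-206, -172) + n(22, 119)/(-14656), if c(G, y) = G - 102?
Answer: -159450491/1128512 ≈ -141.29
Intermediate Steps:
c(G, y) = -102 + G
43518/c(-206, -172) + n(22, 119)/(-14656) = 43518/(-102 - 206) + 7/(-14656) = 43518/(-308) + 7*(-1/14656) = 43518*(-1/308) - 7/14656 = -21759/154 - 7/14656 = -159450491/1128512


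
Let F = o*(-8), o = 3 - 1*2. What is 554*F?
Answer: -4432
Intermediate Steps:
o = 1 (o = 3 - 2 = 1)
F = -8 (F = 1*(-8) = -8)
554*F = 554*(-8) = -4432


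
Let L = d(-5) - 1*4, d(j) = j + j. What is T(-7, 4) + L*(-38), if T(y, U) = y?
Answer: 525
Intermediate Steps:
d(j) = 2*j
L = -14 (L = 2*(-5) - 1*4 = -10 - 4 = -14)
T(-7, 4) + L*(-38) = -7 - 14*(-38) = -7 + 532 = 525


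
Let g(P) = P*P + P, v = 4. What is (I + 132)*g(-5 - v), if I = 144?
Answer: 19872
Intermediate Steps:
g(P) = P + P² (g(P) = P² + P = P + P²)
(I + 132)*g(-5 - v) = (144 + 132)*((-5 - 1*4)*(1 + (-5 - 1*4))) = 276*((-5 - 4)*(1 + (-5 - 4))) = 276*(-9*(1 - 9)) = 276*(-9*(-8)) = 276*72 = 19872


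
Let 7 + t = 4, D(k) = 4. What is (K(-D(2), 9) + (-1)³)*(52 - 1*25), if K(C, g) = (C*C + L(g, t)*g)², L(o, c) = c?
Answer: 3240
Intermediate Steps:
t = -3 (t = -7 + 4 = -3)
K(C, g) = (C² - 3*g)² (K(C, g) = (C*C - 3*g)² = (C² - 3*g)²)
(K(-D(2), 9) + (-1)³)*(52 - 1*25) = (((-1*4)² - 3*9)² + (-1)³)*(52 - 1*25) = (((-4)² - 27)² - 1)*(52 - 25) = ((16 - 27)² - 1)*27 = ((-11)² - 1)*27 = (121 - 1)*27 = 120*27 = 3240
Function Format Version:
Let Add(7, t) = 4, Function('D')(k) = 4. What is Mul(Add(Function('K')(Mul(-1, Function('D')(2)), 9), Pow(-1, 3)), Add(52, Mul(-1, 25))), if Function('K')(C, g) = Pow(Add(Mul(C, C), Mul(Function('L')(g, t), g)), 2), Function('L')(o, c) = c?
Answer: 3240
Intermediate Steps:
t = -3 (t = Add(-7, 4) = -3)
Function('K')(C, g) = Pow(Add(Pow(C, 2), Mul(-3, g)), 2) (Function('K')(C, g) = Pow(Add(Mul(C, C), Mul(-3, g)), 2) = Pow(Add(Pow(C, 2), Mul(-3, g)), 2))
Mul(Add(Function('K')(Mul(-1, Function('D')(2)), 9), Pow(-1, 3)), Add(52, Mul(-1, 25))) = Mul(Add(Pow(Add(Pow(Mul(-1, 4), 2), Mul(-3, 9)), 2), Pow(-1, 3)), Add(52, Mul(-1, 25))) = Mul(Add(Pow(Add(Pow(-4, 2), -27), 2), -1), Add(52, -25)) = Mul(Add(Pow(Add(16, -27), 2), -1), 27) = Mul(Add(Pow(-11, 2), -1), 27) = Mul(Add(121, -1), 27) = Mul(120, 27) = 3240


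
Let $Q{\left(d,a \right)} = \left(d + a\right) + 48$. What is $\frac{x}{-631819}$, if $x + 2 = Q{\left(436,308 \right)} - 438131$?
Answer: $\frac{437341}{631819} \approx 0.69219$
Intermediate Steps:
$Q{\left(d,a \right)} = 48 + a + d$ ($Q{\left(d,a \right)} = \left(a + d\right) + 48 = 48 + a + d$)
$x = -437341$ ($x = -2 + \left(\left(48 + 308 + 436\right) - 438131\right) = -2 + \left(792 - 438131\right) = -2 - 437339 = -437341$)
$\frac{x}{-631819} = - \frac{437341}{-631819} = \left(-437341\right) \left(- \frac{1}{631819}\right) = \frac{437341}{631819}$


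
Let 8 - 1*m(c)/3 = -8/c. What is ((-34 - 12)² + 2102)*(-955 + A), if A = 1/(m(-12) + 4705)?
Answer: -19041249912/4727 ≈ -4.0282e+6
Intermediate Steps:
m(c) = 24 + 24/c (m(c) = 24 - (-24)/c = 24 + 24/c)
A = 1/4727 (A = 1/((24 + 24/(-12)) + 4705) = 1/((24 + 24*(-1/12)) + 4705) = 1/((24 - 2) + 4705) = 1/(22 + 4705) = 1/4727 ≈ 0.00021155)
((-34 - 12)² + 2102)*(-955 + A) = ((-34 - 12)² + 2102)*(-955 + 1/4727) = ((-46)² + 2102)*(-4514284/4727) = (2116 + 2102)*(-4514284/4727) = 4218*(-4514284/4727) = -19041249912/4727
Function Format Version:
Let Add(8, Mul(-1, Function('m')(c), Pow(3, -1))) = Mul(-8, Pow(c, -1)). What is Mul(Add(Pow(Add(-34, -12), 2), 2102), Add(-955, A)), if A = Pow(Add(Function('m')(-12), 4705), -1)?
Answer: Rational(-19041249912, 4727) ≈ -4.0282e+6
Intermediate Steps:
Function('m')(c) = Add(24, Mul(24, Pow(c, -1))) (Function('m')(c) = Add(24, Mul(-3, Mul(-8, Pow(c, -1)))) = Add(24, Mul(24, Pow(c, -1))))
A = Rational(1, 4727) (A = Pow(Add(Add(24, Mul(24, Pow(-12, -1))), 4705), -1) = Pow(Add(Add(24, Mul(24, Rational(-1, 12))), 4705), -1) = Pow(Add(Add(24, -2), 4705), -1) = Pow(Add(22, 4705), -1) = Pow(4727, -1) = Rational(1, 4727) ≈ 0.00021155)
Mul(Add(Pow(Add(-34, -12), 2), 2102), Add(-955, A)) = Mul(Add(Pow(Add(-34, -12), 2), 2102), Add(-955, Rational(1, 4727))) = Mul(Add(Pow(-46, 2), 2102), Rational(-4514284, 4727)) = Mul(Add(2116, 2102), Rational(-4514284, 4727)) = Mul(4218, Rational(-4514284, 4727)) = Rational(-19041249912, 4727)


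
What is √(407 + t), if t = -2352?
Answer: I*√1945 ≈ 44.102*I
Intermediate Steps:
√(407 + t) = √(407 - 2352) = √(-1945) = I*√1945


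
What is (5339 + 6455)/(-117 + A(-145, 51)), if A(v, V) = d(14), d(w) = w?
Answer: -11794/103 ≈ -114.50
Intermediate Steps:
A(v, V) = 14
(5339 + 6455)/(-117 + A(-145, 51)) = (5339 + 6455)/(-117 + 14) = 11794/(-103) = 11794*(-1/103) = -11794/103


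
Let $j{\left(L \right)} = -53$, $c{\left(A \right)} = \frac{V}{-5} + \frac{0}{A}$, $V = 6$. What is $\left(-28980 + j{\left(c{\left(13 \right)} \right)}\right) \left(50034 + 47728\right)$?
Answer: $-2838324146$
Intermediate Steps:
$c{\left(A \right)} = - \frac{6}{5}$ ($c{\left(A \right)} = \frac{6}{-5} + \frac{0}{A} = 6 \left(- \frac{1}{5}\right) + 0 = - \frac{6}{5} + 0 = - \frac{6}{5}$)
$\left(-28980 + j{\left(c{\left(13 \right)} \right)}\right) \left(50034 + 47728\right) = \left(-28980 - 53\right) \left(50034 + 47728\right) = \left(-29033\right) 97762 = -2838324146$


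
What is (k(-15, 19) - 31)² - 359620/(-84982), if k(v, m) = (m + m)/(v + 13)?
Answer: 106407310/42491 ≈ 2504.2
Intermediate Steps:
k(v, m) = 2*m/(13 + v) (k(v, m) = (2*m)/(13 + v) = 2*m/(13 + v))
(k(-15, 19) - 31)² - 359620/(-84982) = (2*19/(13 - 15) - 31)² - 359620/(-84982) = (2*19/(-2) - 31)² - 359620*(-1)/84982 = (2*19*(-½) - 31)² - 1*(-179810/42491) = (-19 - 31)² + 179810/42491 = (-50)² + 179810/42491 = 2500 + 179810/42491 = 106407310/42491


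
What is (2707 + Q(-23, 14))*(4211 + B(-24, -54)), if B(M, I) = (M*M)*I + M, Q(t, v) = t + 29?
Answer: -73025821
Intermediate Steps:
Q(t, v) = 29 + t
B(M, I) = M + I*M**2 (B(M, I) = M**2*I + M = I*M**2 + M = M + I*M**2)
(2707 + Q(-23, 14))*(4211 + B(-24, -54)) = (2707 + (29 - 23))*(4211 - 24*(1 - 54*(-24))) = (2707 + 6)*(4211 - 24*(1 + 1296)) = 2713*(4211 - 24*1297) = 2713*(4211 - 31128) = 2713*(-26917) = -73025821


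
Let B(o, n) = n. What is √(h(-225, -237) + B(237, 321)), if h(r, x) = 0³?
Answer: √321 ≈ 17.916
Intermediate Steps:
h(r, x) = 0
√(h(-225, -237) + B(237, 321)) = √(0 + 321) = √321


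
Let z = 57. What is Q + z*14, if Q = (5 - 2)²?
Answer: 807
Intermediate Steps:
Q = 9 (Q = 3² = 9)
Q + z*14 = 9 + 57*14 = 9 + 798 = 807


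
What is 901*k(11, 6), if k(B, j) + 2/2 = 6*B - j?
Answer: 53159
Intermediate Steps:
k(B, j) = -1 - j + 6*B (k(B, j) = -1 + (6*B - j) = -1 + (-j + 6*B) = -1 - j + 6*B)
901*k(11, 6) = 901*(-1 - 1*6 + 6*11) = 901*(-1 - 6 + 66) = 901*59 = 53159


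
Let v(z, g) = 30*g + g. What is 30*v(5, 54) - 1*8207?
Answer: 42013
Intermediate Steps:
v(z, g) = 31*g
30*v(5, 54) - 1*8207 = 30*(31*54) - 1*8207 = 30*1674 - 8207 = 50220 - 8207 = 42013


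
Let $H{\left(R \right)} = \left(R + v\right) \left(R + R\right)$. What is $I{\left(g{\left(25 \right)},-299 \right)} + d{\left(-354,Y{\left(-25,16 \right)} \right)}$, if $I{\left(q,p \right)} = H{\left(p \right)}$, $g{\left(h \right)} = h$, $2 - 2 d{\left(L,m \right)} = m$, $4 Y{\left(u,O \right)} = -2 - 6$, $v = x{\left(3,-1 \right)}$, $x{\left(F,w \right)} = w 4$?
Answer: $181196$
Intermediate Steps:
$x{\left(F,w \right)} = 4 w$
$v = -4$ ($v = 4 \left(-1\right) = -4$)
$Y{\left(u,O \right)} = -2$ ($Y{\left(u,O \right)} = \frac{-2 - 6}{4} = \frac{1}{4} \left(-8\right) = -2$)
$d{\left(L,m \right)} = 1 - \frac{m}{2}$
$H{\left(R \right)} = 2 R \left(-4 + R\right)$ ($H{\left(R \right)} = \left(R - 4\right) \left(R + R\right) = \left(-4 + R\right) 2 R = 2 R \left(-4 + R\right)$)
$I{\left(q,p \right)} = 2 p \left(-4 + p\right)$
$I{\left(g{\left(25 \right)},-299 \right)} + d{\left(-354,Y{\left(-25,16 \right)} \right)} = 2 \left(-299\right) \left(-4 - 299\right) + \left(1 - -1\right) = 2 \left(-299\right) \left(-303\right) + \left(1 + 1\right) = 181194 + 2 = 181196$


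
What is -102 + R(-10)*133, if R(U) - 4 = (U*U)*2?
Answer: 27030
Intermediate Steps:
R(U) = 4 + 2*U² (R(U) = 4 + (U*U)*2 = 4 + U²*2 = 4 + 2*U²)
-102 + R(-10)*133 = -102 + (4 + 2*(-10)²)*133 = -102 + (4 + 2*100)*133 = -102 + (4 + 200)*133 = -102 + 204*133 = -102 + 27132 = 27030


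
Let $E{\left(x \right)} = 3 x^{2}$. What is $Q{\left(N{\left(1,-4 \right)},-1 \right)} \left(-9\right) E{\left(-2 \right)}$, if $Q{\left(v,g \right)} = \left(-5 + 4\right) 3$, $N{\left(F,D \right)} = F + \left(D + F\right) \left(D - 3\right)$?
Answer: $324$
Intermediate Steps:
$N{\left(F,D \right)} = F + \left(-3 + D\right) \left(D + F\right)$ ($N{\left(F,D \right)} = F + \left(D + F\right) \left(-3 + D\right) = F + \left(-3 + D\right) \left(D + F\right)$)
$Q{\left(v,g \right)} = -3$ ($Q{\left(v,g \right)} = \left(-1\right) 3 = -3$)
$Q{\left(N{\left(1,-4 \right)},-1 \right)} \left(-9\right) E{\left(-2 \right)} = \left(-3\right) \left(-9\right) 3 \left(-2\right)^{2} = 27 \cdot 3 \cdot 4 = 27 \cdot 12 = 324$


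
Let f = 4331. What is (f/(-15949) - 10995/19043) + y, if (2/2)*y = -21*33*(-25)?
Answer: 5261635846787/303716807 ≈ 17324.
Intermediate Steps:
y = 17325 (y = -21*33*(-25) = -693*(-25) = 17325)
(f/(-15949) - 10995/19043) + y = (4331/(-15949) - 10995/19043) + 17325 = (4331*(-1/15949) - 10995*1/19043) + 17325 = (-4331/15949 - 10995/19043) + 17325 = -257834488/303716807 + 17325 = 5261635846787/303716807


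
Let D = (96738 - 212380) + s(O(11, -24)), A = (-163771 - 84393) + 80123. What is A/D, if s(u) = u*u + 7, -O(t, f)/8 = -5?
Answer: 168041/114035 ≈ 1.4736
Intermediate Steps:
O(t, f) = 40 (O(t, f) = -8*(-5) = 40)
A = -168041 (A = -248164 + 80123 = -168041)
s(u) = 7 + u**2 (s(u) = u**2 + 7 = 7 + u**2)
D = -114035 (D = (96738 - 212380) + (7 + 40**2) = -115642 + (7 + 1600) = -115642 + 1607 = -114035)
A/D = -168041/(-114035) = -168041*(-1/114035) = 168041/114035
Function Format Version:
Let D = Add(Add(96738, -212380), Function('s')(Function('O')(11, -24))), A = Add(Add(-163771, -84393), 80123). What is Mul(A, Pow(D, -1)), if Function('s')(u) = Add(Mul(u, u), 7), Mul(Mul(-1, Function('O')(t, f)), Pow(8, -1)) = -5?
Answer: Rational(168041, 114035) ≈ 1.4736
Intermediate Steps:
Function('O')(t, f) = 40 (Function('O')(t, f) = Mul(-8, -5) = 40)
A = -168041 (A = Add(-248164, 80123) = -168041)
Function('s')(u) = Add(7, Pow(u, 2)) (Function('s')(u) = Add(Pow(u, 2), 7) = Add(7, Pow(u, 2)))
D = -114035 (D = Add(Add(96738, -212380), Add(7, Pow(40, 2))) = Add(-115642, Add(7, 1600)) = Add(-115642, 1607) = -114035)
Mul(A, Pow(D, -1)) = Mul(-168041, Pow(-114035, -1)) = Mul(-168041, Rational(-1, 114035)) = Rational(168041, 114035)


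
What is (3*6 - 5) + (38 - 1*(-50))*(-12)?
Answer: -1043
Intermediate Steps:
(3*6 - 5) + (38 - 1*(-50))*(-12) = (18 - 5) + (38 + 50)*(-12) = 13 + 88*(-12) = 13 - 1056 = -1043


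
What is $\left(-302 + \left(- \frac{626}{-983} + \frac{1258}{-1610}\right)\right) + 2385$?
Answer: $\frac{1648194768}{791315} \approx 2082.9$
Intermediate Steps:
$\left(-302 + \left(- \frac{626}{-983} + \frac{1258}{-1610}\right)\right) + 2385 = \left(-302 + \left(\left(-626\right) \left(- \frac{1}{983}\right) + 1258 \left(- \frac{1}{1610}\right)\right)\right) + 2385 = \left(-302 + \left(\frac{626}{983} - \frac{629}{805}\right)\right) + 2385 = \left(-302 - \frac{114377}{791315}\right) + 2385 = - \frac{239091507}{791315} + 2385 = \frac{1648194768}{791315}$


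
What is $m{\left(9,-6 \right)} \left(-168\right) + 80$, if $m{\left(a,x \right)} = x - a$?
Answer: $2600$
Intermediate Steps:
$m{\left(9,-6 \right)} \left(-168\right) + 80 = \left(-6 - 9\right) \left(-168\right) + 80 = \left(-15\right) \left(-168\right) + 80 = 2520 + 80 = 2600$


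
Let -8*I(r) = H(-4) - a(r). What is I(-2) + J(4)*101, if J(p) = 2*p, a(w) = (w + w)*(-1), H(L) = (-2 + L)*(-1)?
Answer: 3231/4 ≈ 807.75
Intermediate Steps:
H(L) = 2 - L
a(w) = -2*w (a(w) = (2*w)*(-1) = -2*w)
I(r) = -3/4 - r/4 (I(r) = -((2 - 1*(-4)) - (-2)*r)/8 = -((2 + 4) + 2*r)/8 = -(6 + 2*r)/8 = -3/4 - r/4)
I(-2) + J(4)*101 = (-3/4 - 1/4*(-2)) + (2*4)*101 = (-3/4 + 1/2) + 8*101 = -1/4 + 808 = 3231/4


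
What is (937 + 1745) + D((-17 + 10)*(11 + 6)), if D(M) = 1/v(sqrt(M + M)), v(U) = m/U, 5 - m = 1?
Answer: 2682 + I*sqrt(238)/4 ≈ 2682.0 + 3.8568*I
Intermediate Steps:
m = 4 (m = 5 - 1*1 = 5 - 1 = 4)
v(U) = 4/U
D(M) = sqrt(2)*sqrt(M)/4 (D(M) = 1/(4/(sqrt(M + M))) = 1/(4/(sqrt(2*M))) = 1/(4/((sqrt(2)*sqrt(M)))) = 1/(4*(sqrt(2)/(2*sqrt(M)))) = 1/(2*sqrt(2)/sqrt(M)) = sqrt(2)*sqrt(M)/4)
(937 + 1745) + D((-17 + 10)*(11 + 6)) = (937 + 1745) + sqrt(2)*sqrt((-17 + 10)*(11 + 6))/4 = 2682 + sqrt(2)*sqrt(-7*17)/4 = 2682 + sqrt(2)*sqrt(-119)/4 = 2682 + sqrt(2)*(I*sqrt(119))/4 = 2682 + I*sqrt(238)/4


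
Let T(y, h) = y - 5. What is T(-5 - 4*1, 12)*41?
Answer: -574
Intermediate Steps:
T(y, h) = -5 + y
T(-5 - 4*1, 12)*41 = (-5 + (-5 - 4*1))*41 = (-5 + (-5 - 4))*41 = (-5 - 9)*41 = -14*41 = -574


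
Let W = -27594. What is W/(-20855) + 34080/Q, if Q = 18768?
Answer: 25596304/8154305 ≈ 3.1390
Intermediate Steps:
W/(-20855) + 34080/Q = -27594/(-20855) + 34080/18768 = -27594*(-1/20855) + 34080*(1/18768) = 27594/20855 + 710/391 = 25596304/8154305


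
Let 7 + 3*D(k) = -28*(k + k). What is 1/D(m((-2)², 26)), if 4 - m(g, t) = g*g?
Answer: 3/665 ≈ 0.0045113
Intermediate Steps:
m(g, t) = 4 - g² (m(g, t) = 4 - g*g = 4 - g²)
D(k) = -7/3 - 56*k/3 (D(k) = -7/3 + (-28*(k + k))/3 = -7/3 + (-56*k)/3 = -7/3 - 56*k/3)
1/D(m((-2)², 26)) = 1/(-7/3 - 56*(4 - ((-2)²)²)/3) = 1/(-7/3 - 56*(4 - 1*4²)/3) = 1/(-7/3 - 56*(4 - 1*16)/3) = 1/(-7/3 - 56*(4 - 16)/3) = 1/(-7/3 - 56/3*(-12)) = 1/(-7/3 + 224) = 1/(665/3) = 3/665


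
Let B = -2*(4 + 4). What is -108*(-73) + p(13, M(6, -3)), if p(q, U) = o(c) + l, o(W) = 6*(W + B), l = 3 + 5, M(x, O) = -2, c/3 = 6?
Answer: 7904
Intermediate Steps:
c = 18 (c = 3*6 = 18)
B = -16 (B = -2*8 = -16)
l = 8
o(W) = -96 + 6*W (o(W) = 6*(W - 16) = 6*(-16 + W) = -96 + 6*W)
p(q, U) = 20 (p(q, U) = (-96 + 6*18) + 8 = (-96 + 108) + 8 = 12 + 8 = 20)
-108*(-73) + p(13, M(6, -3)) = -108*(-73) + 20 = 7884 + 20 = 7904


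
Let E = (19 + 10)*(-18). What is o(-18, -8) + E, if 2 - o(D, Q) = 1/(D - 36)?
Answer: -28079/54 ≈ -519.98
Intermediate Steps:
o(D, Q) = 2 - 1/(-36 + D) (o(D, Q) = 2 - 1/(D - 36) = 2 - 1/(-36 + D))
E = -522 (E = 29*(-18) = -522)
o(-18, -8) + E = (-73 + 2*(-18))/(-36 - 18) - 522 = (-73 - 36)/(-54) - 522 = -1/54*(-109) - 522 = 109/54 - 522 = -28079/54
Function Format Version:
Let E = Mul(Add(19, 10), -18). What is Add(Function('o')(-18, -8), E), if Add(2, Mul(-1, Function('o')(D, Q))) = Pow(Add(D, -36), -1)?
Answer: Rational(-28079, 54) ≈ -519.98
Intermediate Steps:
Function('o')(D, Q) = Add(2, Mul(-1, Pow(Add(-36, D), -1))) (Function('o')(D, Q) = Add(2, Mul(-1, Pow(Add(D, -36), -1))) = Add(2, Mul(-1, Pow(Add(-36, D), -1))))
E = -522 (E = Mul(29, -18) = -522)
Add(Function('o')(-18, -8), E) = Add(Mul(Pow(Add(-36, -18), -1), Add(-73, Mul(2, -18))), -522) = Add(Mul(Pow(-54, -1), Add(-73, -36)), -522) = Add(Mul(Rational(-1, 54), -109), -522) = Add(Rational(109, 54), -522) = Rational(-28079, 54)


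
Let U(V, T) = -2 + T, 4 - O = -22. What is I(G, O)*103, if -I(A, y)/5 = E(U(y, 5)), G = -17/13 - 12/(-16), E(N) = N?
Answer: -1545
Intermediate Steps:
O = 26 (O = 4 - 1*(-22) = 4 + 22 = 26)
G = -29/52 (G = -17*1/13 - 12*(-1/16) = -17/13 + 3/4 = -29/52 ≈ -0.55769)
I(A, y) = -15 (I(A, y) = -5*(-2 + 5) = -5*3 = -15)
I(G, O)*103 = -15*103 = -1545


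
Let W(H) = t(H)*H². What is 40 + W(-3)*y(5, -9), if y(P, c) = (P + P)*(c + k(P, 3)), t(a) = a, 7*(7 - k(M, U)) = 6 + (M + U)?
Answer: 1120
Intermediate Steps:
k(M, U) = 43/7 - M/7 - U/7 (k(M, U) = 7 - (6 + (M + U))/7 = 7 - (6 + M + U)/7 = 7 + (-6/7 - M/7 - U/7) = 43/7 - M/7 - U/7)
W(H) = H³ (W(H) = H*H² = H³)
y(P, c) = 2*P*(40/7 + c - P/7) (y(P, c) = (P + P)*(c + (43/7 - P/7 - ⅐*3)) = (2*P)*(c + (43/7 - P/7 - 3/7)) = (2*P)*(c + (40/7 - P/7)) = (2*P)*(40/7 + c - P/7) = 2*P*(40/7 + c - P/7))
40 + W(-3)*y(5, -9) = 40 + (-3)³*((2/7)*5*(40 - 1*5 + 7*(-9))) = 40 - 54*5*(40 - 5 - 63)/7 = 40 - 54*5*(-28)/7 = 40 - 27*(-40) = 40 + 1080 = 1120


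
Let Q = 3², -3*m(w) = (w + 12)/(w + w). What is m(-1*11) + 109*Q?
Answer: 64747/66 ≈ 981.02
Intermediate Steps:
m(w) = -(12 + w)/(6*w) (m(w) = -(w + 12)/(3*(w + w)) = -(12 + w)/(3*(2*w)) = -(12 + w)*1/(2*w)/3 = -(12 + w)/(6*w))
Q = 9
m(-1*11) + 109*Q = (-12 - (-1)*11)/(6*((-1*11))) + 109*9 = (⅙)*(-12 - 1*(-11))/(-11) + 981 = (⅙)*(-1/11)*(-12 + 11) + 981 = (⅙)*(-1/11)*(-1) + 981 = 1/66 + 981 = 64747/66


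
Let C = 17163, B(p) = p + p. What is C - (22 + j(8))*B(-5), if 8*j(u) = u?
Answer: 17393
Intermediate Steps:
B(p) = 2*p
j(u) = u/8
C - (22 + j(8))*B(-5) = 17163 - (22 + (⅛)*8)*2*(-5) = 17163 - (22 + 1)*(-10) = 17163 - 23*(-10) = 17163 - 1*(-230) = 17163 + 230 = 17393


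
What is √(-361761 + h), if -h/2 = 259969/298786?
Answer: I*√8073917949927506/149393 ≈ 601.47*I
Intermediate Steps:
h = -259969/149393 (h = -519938/298786 = -2*259969/298786 = -259969/149393 ≈ -1.7402)
√(-361761 + h) = √(-361761 - 259969/149393) = √(-54044821042/149393) = I*√8073917949927506/149393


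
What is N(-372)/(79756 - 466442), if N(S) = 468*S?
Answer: 87048/193343 ≈ 0.45023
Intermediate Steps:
N(-372)/(79756 - 466442) = (468*(-372))/(79756 - 466442) = -174096/(-386686) = -174096*(-1/386686) = 87048/193343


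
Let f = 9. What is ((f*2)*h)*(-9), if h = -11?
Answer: 1782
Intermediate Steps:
((f*2)*h)*(-9) = ((9*2)*(-11))*(-9) = (18*(-11))*(-9) = -198*(-9) = 1782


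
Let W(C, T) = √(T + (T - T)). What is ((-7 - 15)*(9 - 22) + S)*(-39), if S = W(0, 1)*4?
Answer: -11310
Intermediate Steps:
W(C, T) = √T (W(C, T) = √(T + 0) = √T)
S = 4 (S = √1*4 = 1*4 = 4)
((-7 - 15)*(9 - 22) + S)*(-39) = ((-7 - 15)*(9 - 22) + 4)*(-39) = (-22*(-13) + 4)*(-39) = (286 + 4)*(-39) = 290*(-39) = -11310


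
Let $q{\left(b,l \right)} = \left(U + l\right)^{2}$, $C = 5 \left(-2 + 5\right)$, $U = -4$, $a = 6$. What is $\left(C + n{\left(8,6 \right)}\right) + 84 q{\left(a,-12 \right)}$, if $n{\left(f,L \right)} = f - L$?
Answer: $21521$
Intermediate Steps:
$C = 15$ ($C = 5 \cdot 3 = 15$)
$q{\left(b,l \right)} = \left(-4 + l\right)^{2}$
$\left(C + n{\left(8,6 \right)}\right) + 84 q{\left(a,-12 \right)} = \left(15 + \left(8 - 6\right)\right) + 84 \left(-4 - 12\right)^{2} = \left(15 + \left(8 - 6\right)\right) + 84 \left(-16\right)^{2} = \left(15 + 2\right) + 84 \cdot 256 = 17 + 21504 = 21521$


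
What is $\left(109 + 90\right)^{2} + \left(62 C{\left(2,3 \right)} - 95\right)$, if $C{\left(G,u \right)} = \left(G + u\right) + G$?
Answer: $39940$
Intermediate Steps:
$C{\left(G,u \right)} = u + 2 G$
$\left(109 + 90\right)^{2} + \left(62 C{\left(2,3 \right)} - 95\right) = \left(109 + 90\right)^{2} - \left(95 - 62 \left(3 + 2 \cdot 2\right)\right) = 199^{2} - \left(95 - 62 \left(3 + 4\right)\right) = 39601 + \left(62 \cdot 7 - 95\right) = 39601 + \left(434 - 95\right) = 39601 + 339 = 39940$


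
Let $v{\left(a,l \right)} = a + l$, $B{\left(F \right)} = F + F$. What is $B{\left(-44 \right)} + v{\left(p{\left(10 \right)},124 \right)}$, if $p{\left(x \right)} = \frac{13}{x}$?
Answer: $\frac{373}{10} \approx 37.3$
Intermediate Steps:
$B{\left(F \right)} = 2 F$
$B{\left(-44 \right)} + v{\left(p{\left(10 \right)},124 \right)} = 2 \left(-44\right) + \left(\frac{13}{10} + 124\right) = -88 + \left(13 \cdot \frac{1}{10} + 124\right) = -88 + \left(\frac{13}{10} + 124\right) = -88 + \frac{1253}{10} = \frac{373}{10}$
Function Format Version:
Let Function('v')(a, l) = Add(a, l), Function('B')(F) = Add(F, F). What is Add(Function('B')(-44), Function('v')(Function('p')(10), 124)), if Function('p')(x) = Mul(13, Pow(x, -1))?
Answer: Rational(373, 10) ≈ 37.300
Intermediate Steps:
Function('B')(F) = Mul(2, F)
Add(Function('B')(-44), Function('v')(Function('p')(10), 124)) = Add(Mul(2, -44), Add(Mul(13, Pow(10, -1)), 124)) = Add(-88, Add(Mul(13, Rational(1, 10)), 124)) = Add(-88, Add(Rational(13, 10), 124)) = Add(-88, Rational(1253, 10)) = Rational(373, 10)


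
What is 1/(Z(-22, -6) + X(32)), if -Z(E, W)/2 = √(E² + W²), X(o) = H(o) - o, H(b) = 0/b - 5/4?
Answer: 532/15591 - 64*√130/15591 ≈ -0.012681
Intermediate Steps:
H(b) = -5/4 (H(b) = 0 - 5*¼ = 0 - 5/4 = -5/4)
X(o) = -5/4 - o
Z(E, W) = -2*√(E² + W²)
1/(Z(-22, -6) + X(32)) = 1/(-2*√((-22)² + (-6)²) + (-5/4 - 1*32)) = 1/(-2*√(484 + 36) + (-5/4 - 32)) = 1/(-4*√130 - 133/4) = 1/(-133/4 - 4*√130)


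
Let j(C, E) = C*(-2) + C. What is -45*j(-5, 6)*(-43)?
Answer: 9675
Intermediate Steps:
j(C, E) = -C (j(C, E) = -2*C + C = -C)
-45*j(-5, 6)*(-43) = -(-45)*(-5)*(-43) = -45*5*(-43) = -225*(-43) = 9675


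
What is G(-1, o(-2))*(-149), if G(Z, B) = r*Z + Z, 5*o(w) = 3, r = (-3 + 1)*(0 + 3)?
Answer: -745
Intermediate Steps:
r = -6 (r = -2*3 = -6)
o(w) = ⅗ (o(w) = (⅕)*3 = ⅗)
G(Z, B) = -5*Z (G(Z, B) = -6*Z + Z = -5*Z)
G(-1, o(-2))*(-149) = -5*(-1)*(-149) = 5*(-149) = -745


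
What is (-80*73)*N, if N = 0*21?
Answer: 0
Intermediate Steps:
N = 0
(-80*73)*N = -80*73*0 = -5840*0 = 0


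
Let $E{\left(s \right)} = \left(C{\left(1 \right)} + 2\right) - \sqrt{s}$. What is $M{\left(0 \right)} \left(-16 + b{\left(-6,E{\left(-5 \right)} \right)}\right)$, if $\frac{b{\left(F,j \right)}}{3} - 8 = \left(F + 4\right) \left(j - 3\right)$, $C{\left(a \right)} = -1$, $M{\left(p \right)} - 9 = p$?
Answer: $180 + 54 i \sqrt{5} \approx 180.0 + 120.75 i$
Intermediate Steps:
$M{\left(p \right)} = 9 + p$
$E{\left(s \right)} = 1 - \sqrt{s}$ ($E{\left(s \right)} = \left(-1 + 2\right) - \sqrt{s} = 1 - \sqrt{s}$)
$b{\left(F,j \right)} = 24 + 3 \left(-3 + j\right) \left(4 + F\right)$ ($b{\left(F,j \right)} = 24 + 3 \left(F + 4\right) \left(j - 3\right) = 24 + 3 \left(4 + F\right) \left(-3 + j\right) = 24 + 3 \left(-3 + j\right) \left(4 + F\right)$)
$M{\left(0 \right)} \left(-16 + b{\left(-6,E{\left(-5 \right)} \right)}\right) = \left(9 + 0\right) \left(-16 + \left(-12 - -54 + 12 \left(1 - \sqrt{-5}\right) + 3 \left(-6\right) \left(1 - \sqrt{-5}\right)\right)\right) = 9 \left(-16 + \left(-12 + 54 + 12 \left(1 - i \sqrt{5}\right) + 3 \left(-6\right) \left(1 - i \sqrt{5}\right)\right)\right) = 9 \left(-16 + \left(-12 + 54 + \left(12 - 12 i \sqrt{5}\right) - \left(18 - 18 i \sqrt{5}\right)\right)\right) = 9 \left(-16 + \left(36 + 6 i \sqrt{5}\right)\right) = 9 \left(20 + 6 i \sqrt{5}\right) = 180 + 54 i \sqrt{5}$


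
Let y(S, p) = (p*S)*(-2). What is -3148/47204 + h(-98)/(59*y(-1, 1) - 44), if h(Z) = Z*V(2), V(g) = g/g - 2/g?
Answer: -787/11801 ≈ -0.066689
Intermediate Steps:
V(g) = 1 - 2/g
y(S, p) = -2*S*p (y(S, p) = (S*p)*(-2) = -2*S*p)
h(Z) = 0 (h(Z) = Z*((-2 + 2)/2) = Z*((½)*0) = Z*0 = 0)
-3148/47204 + h(-98)/(59*y(-1, 1) - 44) = -3148/47204 + 0/(59*(-2*(-1)*1) - 44) = -3148*1/47204 + 0/(59*2 - 44) = -787/11801 + 0/(118 - 44) = -787/11801 + 0/74 = -787/11801 + 0*(1/74) = -787/11801 + 0 = -787/11801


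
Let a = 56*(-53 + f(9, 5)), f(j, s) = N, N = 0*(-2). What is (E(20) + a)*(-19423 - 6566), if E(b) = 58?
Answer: 75627990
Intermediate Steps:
N = 0
f(j, s) = 0
a = -2968 (a = 56*(-53 + 0) = 56*(-53) = -2968)
(E(20) + a)*(-19423 - 6566) = (58 - 2968)*(-19423 - 6566) = -2910*(-25989) = 75627990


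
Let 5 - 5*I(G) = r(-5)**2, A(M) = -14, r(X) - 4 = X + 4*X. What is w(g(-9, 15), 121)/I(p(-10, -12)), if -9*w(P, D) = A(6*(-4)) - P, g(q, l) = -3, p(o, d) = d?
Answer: -55/3924 ≈ -0.014016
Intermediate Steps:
r(X) = 4 + 5*X (r(X) = 4 + (X + 4*X) = 4 + 5*X)
w(P, D) = 14/9 + P/9 (w(P, D) = -(-14 - P)/9 = 14/9 + P/9)
I(G) = -436/5 (I(G) = 1 - (4 + 5*(-5))**2/5 = 1 - (4 - 25)**2/5 = 1 - 1/5*(-21)**2 = 1 - 1/5*441 = 1 - 441/5 = -436/5)
w(g(-9, 15), 121)/I(p(-10, -12)) = (14/9 + (1/9)*(-3))/(-436/5) = (14/9 - 1/3)*(-5/436) = (11/9)*(-5/436) = -55/3924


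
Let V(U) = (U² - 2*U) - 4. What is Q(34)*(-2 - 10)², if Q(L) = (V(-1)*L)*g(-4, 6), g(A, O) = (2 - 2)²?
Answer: 0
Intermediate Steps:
g(A, O) = 0 (g(A, O) = 0² = 0)
V(U) = -4 + U² - 2*U
Q(L) = 0 (Q(L) = ((-4 + (-1)² - 2*(-1))*L)*0 = ((-4 + 1 + 2)*L)*0 = -L*0 = 0)
Q(34)*(-2 - 10)² = 0*(-2 - 10)² = 0*(-12)² = 0*144 = 0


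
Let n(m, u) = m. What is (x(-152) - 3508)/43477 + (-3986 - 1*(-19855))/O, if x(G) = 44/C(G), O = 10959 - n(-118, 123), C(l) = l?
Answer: 186021483/137598494 ≈ 1.3519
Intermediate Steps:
O = 11077 (O = 10959 - 1*(-118) = 10959 + 118 = 11077)
x(G) = 44/G
(x(-152) - 3508)/43477 + (-3986 - 1*(-19855))/O = (44/(-152) - 3508)/43477 + (-3986 - 1*(-19855))/11077 = (44*(-1/152) - 3508)*(1/43477) + (-3986 + 19855)*(1/11077) = (-11/38 - 3508)*(1/43477) + 15869*(1/11077) = -133315/38*1/43477 + 15869/11077 = -19045/236018 + 15869/11077 = 186021483/137598494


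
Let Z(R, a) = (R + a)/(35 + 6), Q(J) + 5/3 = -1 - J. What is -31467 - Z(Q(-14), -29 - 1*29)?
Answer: -3870301/123 ≈ -31466.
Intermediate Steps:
Q(J) = -8/3 - J (Q(J) = -5/3 + (-1 - J) = -8/3 - J)
Z(R, a) = R/41 + a/41 (Z(R, a) = (R + a)/41 = (R + a)*(1/41) = R/41 + a/41)
-31467 - Z(Q(-14), -29 - 1*29) = -31467 - ((-8/3 - 1*(-14))/41 + (-29 - 1*29)/41) = -31467 - ((-8/3 + 14)/41 + (-29 - 29)/41) = -31467 - ((1/41)*(34/3) + (1/41)*(-58)) = -31467 - (34/123 - 58/41) = -31467 - 1*(-140/123) = -31467 + 140/123 = -3870301/123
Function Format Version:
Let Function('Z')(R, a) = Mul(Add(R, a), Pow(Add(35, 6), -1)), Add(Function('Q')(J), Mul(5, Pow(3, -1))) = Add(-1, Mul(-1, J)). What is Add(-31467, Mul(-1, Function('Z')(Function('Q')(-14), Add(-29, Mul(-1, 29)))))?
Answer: Rational(-3870301, 123) ≈ -31466.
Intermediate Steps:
Function('Q')(J) = Add(Rational(-8, 3), Mul(-1, J)) (Function('Q')(J) = Add(Rational(-5, 3), Add(-1, Mul(-1, J))) = Add(Rational(-8, 3), Mul(-1, J)))
Function('Z')(R, a) = Add(Mul(Rational(1, 41), R), Mul(Rational(1, 41), a)) (Function('Z')(R, a) = Mul(Add(R, a), Pow(41, -1)) = Mul(Add(R, a), Rational(1, 41)) = Add(Mul(Rational(1, 41), R), Mul(Rational(1, 41), a)))
Add(-31467, Mul(-1, Function('Z')(Function('Q')(-14), Add(-29, Mul(-1, 29))))) = Add(-31467, Mul(-1, Add(Mul(Rational(1, 41), Add(Rational(-8, 3), Mul(-1, -14))), Mul(Rational(1, 41), Add(-29, Mul(-1, 29)))))) = Add(-31467, Mul(-1, Add(Mul(Rational(1, 41), Add(Rational(-8, 3), 14)), Mul(Rational(1, 41), Add(-29, -29))))) = Add(-31467, Mul(-1, Add(Mul(Rational(1, 41), Rational(34, 3)), Mul(Rational(1, 41), -58)))) = Add(-31467, Mul(-1, Add(Rational(34, 123), Rational(-58, 41)))) = Add(-31467, Mul(-1, Rational(-140, 123))) = Add(-31467, Rational(140, 123)) = Rational(-3870301, 123)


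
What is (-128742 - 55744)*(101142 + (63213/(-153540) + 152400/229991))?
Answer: -109818917061635762557/5885469690 ≈ -1.8659e+10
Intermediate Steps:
(-128742 - 55744)*(101142 + (63213/(-153540) + 152400/229991)) = -184486*(101142 + (63213*(-1/153540) + 152400*(1/229991))) = -184486*(101142 + (-21071/51180 + 152400/229991)) = -184486*(101142 + 2953691639/11770939380) = -184486*1190539304463599/11770939380 = -109818917061635762557/5885469690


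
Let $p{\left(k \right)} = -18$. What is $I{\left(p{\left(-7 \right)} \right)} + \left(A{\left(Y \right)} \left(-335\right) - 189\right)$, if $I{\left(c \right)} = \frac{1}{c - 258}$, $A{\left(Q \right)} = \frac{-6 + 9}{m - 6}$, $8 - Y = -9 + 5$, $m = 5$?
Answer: $\frac{225215}{276} \approx 816.0$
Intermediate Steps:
$Y = 12$ ($Y = 8 - \left(-9 + 5\right) = 8 - -4 = 8 + 4 = 12$)
$A{\left(Q \right)} = -3$ ($A{\left(Q \right)} = \frac{-6 + 9}{5 - 6} = \frac{3}{-1} = 3 \left(-1\right) = -3$)
$I{\left(c \right)} = \frac{1}{-258 + c}$
$I{\left(p{\left(-7 \right)} \right)} + \left(A{\left(Y \right)} \left(-335\right) - 189\right) = \frac{1}{-258 - 18} - -816 = \frac{1}{-276} + \left(1005 - 189\right) = - \frac{1}{276} + 816 = \frac{225215}{276}$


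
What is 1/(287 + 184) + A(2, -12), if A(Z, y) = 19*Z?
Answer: 17899/471 ≈ 38.002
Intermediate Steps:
1/(287 + 184) + A(2, -12) = 1/(287 + 184) + 19*2 = 1/471 + 38 = 17899/471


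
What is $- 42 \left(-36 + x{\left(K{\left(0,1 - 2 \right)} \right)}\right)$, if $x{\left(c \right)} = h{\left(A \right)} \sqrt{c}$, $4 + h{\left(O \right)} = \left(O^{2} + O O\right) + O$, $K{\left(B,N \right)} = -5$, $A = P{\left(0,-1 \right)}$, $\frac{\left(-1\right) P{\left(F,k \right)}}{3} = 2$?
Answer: $1512 - 2604 i \sqrt{5} \approx 1512.0 - 5822.7 i$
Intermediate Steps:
$P{\left(F,k \right)} = -6$ ($P{\left(F,k \right)} = \left(-3\right) 2 = -6$)
$A = -6$
$h{\left(O \right)} = -4 + O + 2 O^{2}$ ($h{\left(O \right)} = -4 + \left(\left(O^{2} + O O\right) + O\right) = -4 + \left(\left(O^{2} + O^{2}\right) + O\right) = -4 + \left(2 O^{2} + O\right) = -4 + \left(O + 2 O^{2}\right) = -4 + O + 2 O^{2}$)
$x{\left(c \right)} = 62 \sqrt{c}$ ($x{\left(c \right)} = \left(-4 - 6 + 2 \left(-6\right)^{2}\right) \sqrt{c} = \left(-4 - 6 + 2 \cdot 36\right) \sqrt{c} = \left(-4 - 6 + 72\right) \sqrt{c} = 62 \sqrt{c}$)
$- 42 \left(-36 + x{\left(K{\left(0,1 - 2 \right)} \right)}\right) = - 42 \left(-36 + 62 \sqrt{-5}\right) = - 42 \left(-36 + 62 i \sqrt{5}\right) = 1512 - 2604 i \sqrt{5}$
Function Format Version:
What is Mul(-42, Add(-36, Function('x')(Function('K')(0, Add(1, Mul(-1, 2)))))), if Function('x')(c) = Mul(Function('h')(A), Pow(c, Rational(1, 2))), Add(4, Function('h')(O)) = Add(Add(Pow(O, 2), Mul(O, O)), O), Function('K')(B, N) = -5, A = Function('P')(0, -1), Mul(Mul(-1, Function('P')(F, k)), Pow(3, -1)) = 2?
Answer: Add(1512, Mul(-2604, I, Pow(5, Rational(1, 2)))) ≈ Add(1512.0, Mul(-5822.7, I))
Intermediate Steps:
Function('P')(F, k) = -6 (Function('P')(F, k) = Mul(-3, 2) = -6)
A = -6
Function('h')(O) = Add(-4, O, Mul(2, Pow(O, 2))) (Function('h')(O) = Add(-4, Add(Add(Pow(O, 2), Mul(O, O)), O)) = Add(-4, Add(Add(Pow(O, 2), Pow(O, 2)), O)) = Add(-4, Add(Mul(2, Pow(O, 2)), O)) = Add(-4, Add(O, Mul(2, Pow(O, 2)))) = Add(-4, O, Mul(2, Pow(O, 2))))
Function('x')(c) = Mul(62, Pow(c, Rational(1, 2))) (Function('x')(c) = Mul(Add(-4, -6, Mul(2, Pow(-6, 2))), Pow(c, Rational(1, 2))) = Mul(Add(-4, -6, Mul(2, 36)), Pow(c, Rational(1, 2))) = Mul(Add(-4, -6, 72), Pow(c, Rational(1, 2))) = Mul(62, Pow(c, Rational(1, 2))))
Mul(-42, Add(-36, Function('x')(Function('K')(0, Add(1, Mul(-1, 2)))))) = Mul(-42, Add(-36, Mul(62, Pow(-5, Rational(1, 2))))) = Mul(-42, Add(-36, Mul(62, Mul(I, Pow(5, Rational(1, 2)))))) = Mul(-42, Add(-36, Mul(62, I, Pow(5, Rational(1, 2))))) = Add(1512, Mul(-2604, I, Pow(5, Rational(1, 2))))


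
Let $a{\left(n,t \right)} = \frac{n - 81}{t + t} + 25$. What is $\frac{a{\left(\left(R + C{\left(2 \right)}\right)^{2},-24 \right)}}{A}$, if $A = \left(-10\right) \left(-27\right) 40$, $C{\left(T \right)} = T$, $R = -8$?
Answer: $\frac{83}{34560} \approx 0.0024016$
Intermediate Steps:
$a{\left(n,t \right)} = 25 + \frac{-81 + n}{2 t}$ ($a{\left(n,t \right)} = \frac{-81 + n}{2 t} + 25 = 25 + \frac{-81 + n}{2 t}$)
$A = 10800$ ($A = 270 \cdot 40 = 10800$)
$\frac{a{\left(\left(R + C{\left(2 \right)}\right)^{2},-24 \right)}}{A} = \frac{\frac{1}{2} \frac{1}{-24} \left(-81 + \left(-8 + 2\right)^{2} + 50 \left(-24\right)\right)}{10800} = \frac{1}{2} \left(- \frac{1}{24}\right) \left(-81 + \left(-6\right)^{2} - 1200\right) \frac{1}{10800} = \frac{1}{2} \left(- \frac{1}{24}\right) \left(-81 + 36 - 1200\right) \frac{1}{10800} = \frac{1}{2} \left(- \frac{1}{24}\right) \left(-1245\right) \frac{1}{10800} = \frac{415}{16} \cdot \frac{1}{10800} = \frac{83}{34560}$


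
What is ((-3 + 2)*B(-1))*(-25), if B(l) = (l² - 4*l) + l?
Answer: 100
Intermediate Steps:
B(l) = l² - 3*l
((-3 + 2)*B(-1))*(-25) = ((-3 + 2)*(-(-3 - 1)))*(-25) = -(-1)*(-4)*(-25) = -1*4*(-25) = -4*(-25) = 100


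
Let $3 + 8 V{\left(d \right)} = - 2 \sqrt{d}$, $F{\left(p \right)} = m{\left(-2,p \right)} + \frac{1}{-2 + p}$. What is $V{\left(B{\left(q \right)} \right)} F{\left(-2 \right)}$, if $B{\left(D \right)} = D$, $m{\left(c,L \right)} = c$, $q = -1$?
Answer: $\frac{27}{32} + \frac{9 i}{16} \approx 0.84375 + 0.5625 i$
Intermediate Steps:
$F{\left(p \right)} = -2 + \frac{1}{-2 + p}$
$V{\left(d \right)} = - \frac{3}{8} - \frac{\sqrt{d}}{4}$ ($V{\left(d \right)} = - \frac{3}{8} + \frac{\left(-2\right) \sqrt{d}}{8} = - \frac{3}{8} - \frac{\sqrt{d}}{4}$)
$V{\left(B{\left(q \right)} \right)} F{\left(-2 \right)} = \left(- \frac{3}{8} - \frac{\sqrt{-1}}{4}\right) \frac{5 - -4}{-2 - 2} = \left(- \frac{3}{8} - \frac{i}{4}\right) \frac{5 + 4}{-4} = \left(- \frac{3}{8} - \frac{i}{4}\right) \left(\left(- \frac{1}{4}\right) 9\right) = \left(- \frac{3}{8} - \frac{i}{4}\right) \left(- \frac{9}{4}\right) = \frac{27}{32} + \frac{9 i}{16}$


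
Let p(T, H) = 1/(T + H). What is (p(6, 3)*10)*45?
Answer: 50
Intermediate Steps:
p(T, H) = 1/(H + T)
(p(6, 3)*10)*45 = (10/(3 + 6))*45 = (10/9)*45 = 50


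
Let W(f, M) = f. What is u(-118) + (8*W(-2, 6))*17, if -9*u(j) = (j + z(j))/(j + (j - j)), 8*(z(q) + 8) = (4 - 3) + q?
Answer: -256893/944 ≈ -272.13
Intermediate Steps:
z(q) = -63/8 + q/8 (z(q) = -8 + ((4 - 3) + q)/8 = -8 + (1 + q)/8 = -8 + (⅛ + q/8) = -63/8 + q/8)
u(j) = -(-63/8 + 9*j/8)/(9*j) (u(j) = -(j + (-63/8 + j/8))/(9*(j + (j - j))) = -(-63/8 + 9*j/8)/(9*(j + 0)) = -(-63/8 + 9*j/8)/(9*j))
u(-118) + (8*W(-2, 6))*17 = (⅛)*(7 - 1*(-118))/(-118) + (8*(-2))*17 = (⅛)*(-1/118)*(7 + 118) - 16*17 = (⅛)*(-1/118)*125 - 272 = -125/944 - 272 = -256893/944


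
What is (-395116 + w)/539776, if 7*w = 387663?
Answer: -2378149/3778432 ≈ -0.62940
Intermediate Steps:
w = 387663/7 (w = (1/7)*387663 = 387663/7 ≈ 55380.)
(-395116 + w)/539776 = (-395116 + 387663/7)/539776 = -2378149/7*1/539776 = -2378149/3778432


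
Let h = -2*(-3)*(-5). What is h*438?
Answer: -13140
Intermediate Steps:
h = -30 (h = 6*(-5) = -30)
h*438 = -30*438 = -13140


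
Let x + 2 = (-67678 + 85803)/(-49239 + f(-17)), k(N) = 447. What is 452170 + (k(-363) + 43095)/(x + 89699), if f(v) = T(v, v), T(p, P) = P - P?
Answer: 998521856149199/2208286229 ≈ 4.5217e+5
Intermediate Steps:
T(p, P) = 0
f(v) = 0
x = -116603/49239 (x = -2 + (-67678 + 85803)/(-49239 + 0) = -2 + 18125/(-49239) = -2 + 18125*(-1/49239) = -2 - 18125/49239 = -116603/49239 ≈ -2.3681)
452170 + (k(-363) + 43095)/(x + 89699) = 452170 + (447 + 43095)/(-116603/49239 + 89699) = 452170 + 43542/(4416572458/49239) = 452170 + 43542*(49239/4416572458) = 452170 + 1071982269/2208286229 = 998521856149199/2208286229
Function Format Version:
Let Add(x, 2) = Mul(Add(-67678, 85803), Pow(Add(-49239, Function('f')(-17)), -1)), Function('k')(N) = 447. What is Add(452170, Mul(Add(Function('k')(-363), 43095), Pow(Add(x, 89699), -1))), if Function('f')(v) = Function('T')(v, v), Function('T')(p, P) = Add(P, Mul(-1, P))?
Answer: Rational(998521856149199, 2208286229) ≈ 4.5217e+5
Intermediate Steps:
Function('T')(p, P) = 0
Function('f')(v) = 0
x = Rational(-116603, 49239) (x = Add(-2, Mul(Add(-67678, 85803), Pow(Add(-49239, 0), -1))) = Add(-2, Mul(18125, Pow(-49239, -1))) = Add(-2, Mul(18125, Rational(-1, 49239))) = Add(-2, Rational(-18125, 49239)) = Rational(-116603, 49239) ≈ -2.3681)
Add(452170, Mul(Add(Function('k')(-363), 43095), Pow(Add(x, 89699), -1))) = Add(452170, Mul(Add(447, 43095), Pow(Add(Rational(-116603, 49239), 89699), -1))) = Add(452170, Mul(43542, Pow(Rational(4416572458, 49239), -1))) = Add(452170, Mul(43542, Rational(49239, 4416572458))) = Add(452170, Rational(1071982269, 2208286229)) = Rational(998521856149199, 2208286229)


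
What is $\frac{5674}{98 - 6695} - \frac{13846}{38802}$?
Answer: $- \frac{51917435}{42662799} \approx -1.2169$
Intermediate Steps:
$\frac{5674}{98 - 6695} - \frac{13846}{38802} = \frac{5674}{98 - 6695} - \frac{6923}{19401} = \frac{5674}{-6597} - \frac{6923}{19401} = 5674 \left(- \frac{1}{6597}\right) - \frac{6923}{19401} = - \frac{5674}{6597} - \frac{6923}{19401} = - \frac{51917435}{42662799}$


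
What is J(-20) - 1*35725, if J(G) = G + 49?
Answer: -35696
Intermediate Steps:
J(G) = 49 + G
J(-20) - 1*35725 = (49 - 20) - 1*35725 = 29 - 35725 = -35696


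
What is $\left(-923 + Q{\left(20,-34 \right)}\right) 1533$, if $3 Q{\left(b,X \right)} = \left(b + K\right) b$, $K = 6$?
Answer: $-1149239$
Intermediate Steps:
$Q{\left(b,X \right)} = \frac{b \left(6 + b\right)}{3}$ ($Q{\left(b,X \right)} = \frac{\left(b + 6\right) b}{3} = \frac{\left(6 + b\right) b}{3} = \frac{b \left(6 + b\right)}{3}$)
$\left(-923 + Q{\left(20,-34 \right)}\right) 1533 = \left(-923 + \frac{1}{3} \cdot 20 \left(6 + 20\right)\right) 1533 = \left(-923 + \frac{1}{3} \cdot 20 \cdot 26\right) 1533 = \left(-923 + \frac{520}{3}\right) 1533 = \left(- \frac{2249}{3}\right) 1533 = -1149239$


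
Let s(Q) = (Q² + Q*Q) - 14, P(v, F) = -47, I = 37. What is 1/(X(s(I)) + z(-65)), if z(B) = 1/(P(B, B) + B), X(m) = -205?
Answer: -112/22961 ≈ -0.0048778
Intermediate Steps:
s(Q) = -14 + 2*Q² (s(Q) = (Q² + Q²) - 14 = 2*Q² - 14 = -14 + 2*Q²)
z(B) = 1/(-47 + B)
1/(X(s(I)) + z(-65)) = 1/(-205 + 1/(-47 - 65)) = 1/(-205 + 1/(-112)) = 1/(-205 - 1/112) = 1/(-22961/112) = -112/22961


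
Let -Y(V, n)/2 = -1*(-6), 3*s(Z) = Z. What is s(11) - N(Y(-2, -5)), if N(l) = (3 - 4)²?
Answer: 8/3 ≈ 2.6667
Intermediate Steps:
s(Z) = Z/3
Y(V, n) = -12 (Y(V, n) = -(-2)*(-6) = -2*6 = -12)
N(l) = 1 (N(l) = (-1)² = 1)
s(11) - N(Y(-2, -5)) = (⅓)*11 - 1*1 = 11/3 - 1 = 8/3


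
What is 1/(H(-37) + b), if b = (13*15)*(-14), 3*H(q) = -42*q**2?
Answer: -1/21896 ≈ -4.5670e-5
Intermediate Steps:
H(q) = -14*q**2 (H(q) = (-42*q**2)/3 = -14*q**2)
b = -2730 (b = 195*(-14) = -2730)
1/(H(-37) + b) = 1/(-14*(-37)**2 - 2730) = 1/(-14*1369 - 2730) = 1/(-19166 - 2730) = 1/(-21896) = -1/21896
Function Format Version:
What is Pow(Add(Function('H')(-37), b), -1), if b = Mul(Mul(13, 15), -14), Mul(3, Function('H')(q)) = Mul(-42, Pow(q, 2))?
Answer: Rational(-1, 21896) ≈ -4.5670e-5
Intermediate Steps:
Function('H')(q) = Mul(-14, Pow(q, 2)) (Function('H')(q) = Mul(Rational(1, 3), Mul(-42, Pow(q, 2))) = Mul(-14, Pow(q, 2)))
b = -2730 (b = Mul(195, -14) = -2730)
Pow(Add(Function('H')(-37), b), -1) = Pow(Add(Mul(-14, Pow(-37, 2)), -2730), -1) = Pow(Add(Mul(-14, 1369), -2730), -1) = Pow(Add(-19166, -2730), -1) = Pow(-21896, -1) = Rational(-1, 21896)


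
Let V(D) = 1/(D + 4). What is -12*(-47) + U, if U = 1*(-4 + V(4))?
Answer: 4481/8 ≈ 560.13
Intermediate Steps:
V(D) = 1/(4 + D)
U = -31/8 (U = 1*(-4 + 1/(4 + 4)) = 1*(-4 + 1/8) = 1*(-4 + ⅛) = 1*(-31/8) = -31/8 ≈ -3.8750)
-12*(-47) + U = -12*(-47) - 31/8 = 564 - 31/8 = 4481/8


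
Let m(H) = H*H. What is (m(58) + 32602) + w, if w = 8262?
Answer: 44228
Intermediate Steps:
m(H) = H**2
(m(58) + 32602) + w = (58**2 + 32602) + 8262 = (3364 + 32602) + 8262 = 35966 + 8262 = 44228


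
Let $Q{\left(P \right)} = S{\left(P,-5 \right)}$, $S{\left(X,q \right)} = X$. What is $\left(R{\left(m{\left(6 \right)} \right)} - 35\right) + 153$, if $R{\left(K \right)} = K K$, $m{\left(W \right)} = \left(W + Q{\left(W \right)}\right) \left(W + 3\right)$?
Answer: $11782$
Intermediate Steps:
$Q{\left(P \right)} = P$
$m{\left(W \right)} = 2 W \left(3 + W\right)$ ($m{\left(W \right)} = \left(W + W\right) \left(W + 3\right) = 2 W \left(3 + W\right)$)
$R{\left(K \right)} = K^{2}$
$\left(R{\left(m{\left(6 \right)} \right)} - 35\right) + 153 = \left(\left(2 \cdot 6 \left(3 + 6\right)\right)^{2} - 35\right) + 153 = \left(\left(2 \cdot 6 \cdot 9\right)^{2} + \left(-155 + 120\right)\right) + 153 = \left(108^{2} - 35\right) + 153 = \left(11664 - 35\right) + 153 = 11629 + 153 = 11782$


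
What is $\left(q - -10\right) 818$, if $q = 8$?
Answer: $14724$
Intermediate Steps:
$\left(q - -10\right) 818 = \left(8 - -10\right) 818 = \left(8 + 10\right) 818 = 18 \cdot 818 = 14724$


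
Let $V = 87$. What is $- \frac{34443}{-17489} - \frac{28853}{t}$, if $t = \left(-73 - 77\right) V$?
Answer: $\frac{954091267}{228231450} \approx 4.1804$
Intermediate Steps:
$t = -13050$ ($t = \left(-73 - 77\right) 87 = \left(-150\right) 87 = -13050$)
$- \frac{34443}{-17489} - \frac{28853}{t} = - \frac{34443}{-17489} - \frac{28853}{-13050} = \left(-34443\right) \left(- \frac{1}{17489}\right) - - \frac{28853}{13050} = \frac{34443}{17489} + \frac{28853}{13050} = \frac{954091267}{228231450}$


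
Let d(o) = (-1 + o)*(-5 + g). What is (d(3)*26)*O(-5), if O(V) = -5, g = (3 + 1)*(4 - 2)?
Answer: -780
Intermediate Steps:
g = 8 (g = 4*2 = 8)
d(o) = -3 + 3*o (d(o) = (-1 + o)*(-5 + 8) = (-1 + o)*3 = -3 + 3*o)
(d(3)*26)*O(-5) = ((-3 + 3*3)*26)*(-5) = ((-3 + 9)*26)*(-5) = (6*26)*(-5) = 156*(-5) = -780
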